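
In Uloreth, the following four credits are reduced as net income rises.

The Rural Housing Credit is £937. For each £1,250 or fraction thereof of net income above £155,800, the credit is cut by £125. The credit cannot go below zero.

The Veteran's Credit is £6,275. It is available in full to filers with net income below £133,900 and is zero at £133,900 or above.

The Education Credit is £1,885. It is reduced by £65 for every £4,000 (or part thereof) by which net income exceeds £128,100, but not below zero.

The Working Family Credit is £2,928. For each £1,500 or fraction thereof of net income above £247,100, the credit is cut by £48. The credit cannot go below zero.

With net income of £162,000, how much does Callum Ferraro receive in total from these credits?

Rural Housing Credit: income exceeds £155,800 by £6,200, which is 5 full-or-partial £1,250 increments; reduction = 5 × £125 = £625, leaving £312.
Veteran's Credit: £162,000 meets or exceeds the £133,900 cutoff, so the credit is £0.
Education Credit: income exceeds £128,100 by £33,900, which is 9 full-or-partial £4,000 increments; reduction = 9 × £65 = £585, leaving £1,300.
Working Family Credit: £162,000 is at or below the £247,100 threshold, so the full £2,928 applies.
Total: £312 + £0 + £1,300 + £2,928 = £4,540.

£4,540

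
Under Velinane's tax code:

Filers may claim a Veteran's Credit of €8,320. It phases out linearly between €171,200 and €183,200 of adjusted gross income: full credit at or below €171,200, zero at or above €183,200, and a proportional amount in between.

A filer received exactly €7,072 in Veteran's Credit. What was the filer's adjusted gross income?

€7,072 is 7,072/8,320 of the full €8,320, so 1,248/8,320 of the €12,000 range has been used: income = €171,200 + €12,000 × 1,248/8,320 = €173,000.

€173,000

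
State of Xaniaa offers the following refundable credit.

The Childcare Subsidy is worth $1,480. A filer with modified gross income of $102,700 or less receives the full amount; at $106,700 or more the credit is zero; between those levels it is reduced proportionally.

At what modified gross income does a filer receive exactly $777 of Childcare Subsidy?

$777 is 777/1,480 of the full $1,480, so 703/1,480 of the $4,000 range has been used: income = $102,700 + $4,000 × 703/1,480 = $104,600.

$104,600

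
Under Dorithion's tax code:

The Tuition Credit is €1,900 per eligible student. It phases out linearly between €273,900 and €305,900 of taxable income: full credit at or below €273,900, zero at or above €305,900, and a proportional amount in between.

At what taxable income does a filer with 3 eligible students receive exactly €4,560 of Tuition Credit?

€280,300

Full credit = 3 × €1,900 = €5,700.
€4,560 is 4,560/5,700 of the full €5,700, so 1,140/5,700 of the €32,000 range has been used: income = €273,900 + €32,000 × 1,140/5,700 = €280,300.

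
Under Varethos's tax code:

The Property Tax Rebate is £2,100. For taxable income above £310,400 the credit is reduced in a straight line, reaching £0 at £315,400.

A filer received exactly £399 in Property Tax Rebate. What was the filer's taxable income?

£314,450

£399 is 399/2,100 of the full £2,100, so 1,701/2,100 of the £5,000 range has been used: income = £310,400 + £5,000 × 1,701/2,100 = £314,450.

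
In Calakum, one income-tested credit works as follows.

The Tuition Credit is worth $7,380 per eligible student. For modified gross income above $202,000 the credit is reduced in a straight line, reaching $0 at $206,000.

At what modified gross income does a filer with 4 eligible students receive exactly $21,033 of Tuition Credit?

$203,150

Full credit = 4 × $7,380 = $29,520.
$21,033 is 21,033/29,520 of the full $29,520, so 8,487/29,520 of the $4,000 range has been used: income = $202,000 + $4,000 × 8,487/29,520 = $203,150.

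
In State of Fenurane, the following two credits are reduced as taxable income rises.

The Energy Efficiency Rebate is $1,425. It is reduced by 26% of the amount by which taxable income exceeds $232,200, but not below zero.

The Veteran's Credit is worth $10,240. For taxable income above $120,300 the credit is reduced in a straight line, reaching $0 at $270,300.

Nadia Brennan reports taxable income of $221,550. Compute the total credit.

Energy Efficiency Rebate: $221,550 is at or below the $232,200 threshold, so the full $1,425 applies.
Veteran's Credit: $221,550 is $101,250 into a $150,000 phase-out range, leaving 48,750/150,000 of the credit: $10,240 × 48,750/150,000 = $3,328.
Total: $1,425 + $3,328 = $4,753.

$4,753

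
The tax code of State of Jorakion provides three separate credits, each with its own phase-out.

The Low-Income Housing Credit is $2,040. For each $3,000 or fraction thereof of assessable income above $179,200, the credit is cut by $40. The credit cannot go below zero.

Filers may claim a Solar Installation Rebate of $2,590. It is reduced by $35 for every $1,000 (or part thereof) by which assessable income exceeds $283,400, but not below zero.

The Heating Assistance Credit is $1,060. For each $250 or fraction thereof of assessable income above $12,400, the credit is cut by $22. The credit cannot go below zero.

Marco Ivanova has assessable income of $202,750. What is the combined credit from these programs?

$4,310

Low-Income Housing Credit: income exceeds $179,200 by $23,550, which is 8 full-or-partial $3,000 increments; reduction = 8 × $40 = $320, leaving $1,720.
Solar Installation Rebate: $202,750 is at or below the $283,400 threshold, so the full $2,590 applies.
Heating Assistance Credit: income exceeds $12,400 by $190,350 → 762 increments × $22 = $16,764 ≥ base, so the credit is $0.
Total: $1,720 + $2,590 + $0 = $4,310.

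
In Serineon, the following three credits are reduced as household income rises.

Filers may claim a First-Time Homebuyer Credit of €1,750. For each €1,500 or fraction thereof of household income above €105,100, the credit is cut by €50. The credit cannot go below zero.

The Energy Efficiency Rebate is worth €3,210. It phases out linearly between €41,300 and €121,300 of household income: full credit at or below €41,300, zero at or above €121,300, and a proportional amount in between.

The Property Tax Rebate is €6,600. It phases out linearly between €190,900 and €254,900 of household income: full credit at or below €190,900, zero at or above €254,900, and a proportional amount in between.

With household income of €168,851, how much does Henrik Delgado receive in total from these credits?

First-Time Homebuyer Credit: income exceeds €105,100 by €63,751 → 43 increments × €50 = €2,150 ≥ base, so the credit is €0.
Energy Efficiency Rebate: €168,851 is at or above €121,300, so the credit is €0.
Property Tax Rebate: €168,851 is at or below the €190,900 threshold, so the full €6,600 applies.
Total: €0 + €0 + €6,600 = €6,600.

€6,600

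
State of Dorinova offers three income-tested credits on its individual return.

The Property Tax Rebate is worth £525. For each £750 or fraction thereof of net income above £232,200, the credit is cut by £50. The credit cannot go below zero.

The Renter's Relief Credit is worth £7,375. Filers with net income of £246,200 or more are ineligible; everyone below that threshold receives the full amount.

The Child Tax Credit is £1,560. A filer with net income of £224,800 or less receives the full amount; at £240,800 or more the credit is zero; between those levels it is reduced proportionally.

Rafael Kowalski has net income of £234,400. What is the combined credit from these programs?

£8,374

Property Tax Rebate: income exceeds £232,200 by £2,200, which is 3 full-or-partial £750 increments; reduction = 3 × £50 = £150, leaving £375.
Renter's Relief Credit: £234,400 is below the £246,200 cutoff, so the full £7,375 applies.
Child Tax Credit: £234,400 is £9,600 into a £16,000 phase-out range, leaving 6,400/16,000 of the credit: £1,560 × 6,400/16,000 = £624.
Total: £375 + £7,375 + £624 = £8,374.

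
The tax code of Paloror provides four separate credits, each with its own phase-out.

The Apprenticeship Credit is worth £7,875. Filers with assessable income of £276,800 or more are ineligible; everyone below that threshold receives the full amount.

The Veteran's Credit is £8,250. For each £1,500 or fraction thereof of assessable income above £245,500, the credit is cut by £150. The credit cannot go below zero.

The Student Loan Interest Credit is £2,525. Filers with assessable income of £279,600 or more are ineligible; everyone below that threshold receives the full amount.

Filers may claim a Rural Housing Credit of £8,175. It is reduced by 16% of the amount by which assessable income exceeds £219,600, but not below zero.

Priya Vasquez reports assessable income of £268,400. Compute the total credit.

£16,617

Apprenticeship Credit: £268,400 is below the £276,800 cutoff, so the full £7,875 applies.
Veteran's Credit: income exceeds £245,500 by £22,900, which is 16 full-or-partial £1,500 increments; reduction = 16 × £150 = £2,400, leaving £5,850.
Student Loan Interest Credit: £268,400 is below the £279,600 cutoff, so the full £2,525 applies.
Rural Housing Credit: 16% of the £48,800 excess over £219,600 is £7,808; credit = £8,175 − £7,808 = £367.
Total: £7,875 + £5,850 + £2,525 + £367 = £16,617.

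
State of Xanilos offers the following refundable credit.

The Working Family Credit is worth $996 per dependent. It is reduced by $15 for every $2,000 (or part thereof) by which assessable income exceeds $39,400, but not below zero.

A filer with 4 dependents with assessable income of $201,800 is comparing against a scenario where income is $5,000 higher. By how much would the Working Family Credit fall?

$30

At $201,800 — base = 4 × $996 = $3,984. income exceeds $39,400 by $162,400, which is 82 full-or-partial $2,000 increments; reduction = 82 × $15 = $1,230, leaving $2,754.
At $206,800 — base = 4 × $996 = $3,984. income exceeds $39,400 by $167,400, which is 84 full-or-partial $2,000 increments; reduction = 84 × $15 = $1,260, leaving $2,724.
Lost: $2,754 − $2,724 = $30.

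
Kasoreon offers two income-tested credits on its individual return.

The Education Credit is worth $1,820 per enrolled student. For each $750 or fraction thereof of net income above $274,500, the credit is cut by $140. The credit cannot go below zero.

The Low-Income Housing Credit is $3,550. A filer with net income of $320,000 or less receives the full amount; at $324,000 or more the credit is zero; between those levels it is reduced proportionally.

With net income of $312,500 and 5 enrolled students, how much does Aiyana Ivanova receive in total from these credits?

Education Credit: base = 5 × $1,820 = $9,100. income exceeds $274,500 by $38,000, which is 51 full-or-partial $750 increments; reduction = 51 × $140 = $7,140, leaving $1,960.
Low-Income Housing Credit: $312,500 is at or below the $320,000 threshold, so the full $3,550 applies.
Total: $1,960 + $3,550 = $5,510.

$5,510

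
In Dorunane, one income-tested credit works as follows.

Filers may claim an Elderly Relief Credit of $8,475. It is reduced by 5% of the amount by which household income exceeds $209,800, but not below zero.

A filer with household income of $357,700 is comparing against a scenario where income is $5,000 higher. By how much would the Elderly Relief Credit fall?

$250

At $357,700 — 5% of the $147,900 excess over $209,800 is $7,395; credit = $8,475 − $7,395 = $1,080.
At $362,700 — 5% of the $152,900 excess over $209,800 is $7,645; credit = $8,475 − $7,645 = $830.
Lost: $1,080 − $830 = $250.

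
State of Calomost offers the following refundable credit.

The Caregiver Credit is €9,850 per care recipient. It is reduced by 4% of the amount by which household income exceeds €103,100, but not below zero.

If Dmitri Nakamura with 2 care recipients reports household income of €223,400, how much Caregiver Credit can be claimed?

Caregiver Credit: base = 2 × €9,850 = €19,700. 4% of the €120,300 excess over €103,100 is €4,812; credit = €19,700 − €4,812 = €14,888.

€14,888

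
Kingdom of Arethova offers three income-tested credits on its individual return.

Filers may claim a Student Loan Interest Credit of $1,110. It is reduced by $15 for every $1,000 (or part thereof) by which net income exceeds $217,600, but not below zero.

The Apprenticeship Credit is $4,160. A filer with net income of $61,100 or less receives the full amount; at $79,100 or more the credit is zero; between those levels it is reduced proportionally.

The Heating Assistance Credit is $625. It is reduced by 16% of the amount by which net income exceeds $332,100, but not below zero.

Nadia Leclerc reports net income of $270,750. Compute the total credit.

Student Loan Interest Credit: income exceeds $217,600 by $53,150, which is 54 full-or-partial $1,000 increments; reduction = 54 × $15 = $810, leaving $300.
Apprenticeship Credit: $270,750 is at or above $79,100, so the credit is $0.
Heating Assistance Credit: $270,750 is at or below the $332,100 threshold, so the full $625 applies.
Total: $300 + $0 + $625 = $925.

$925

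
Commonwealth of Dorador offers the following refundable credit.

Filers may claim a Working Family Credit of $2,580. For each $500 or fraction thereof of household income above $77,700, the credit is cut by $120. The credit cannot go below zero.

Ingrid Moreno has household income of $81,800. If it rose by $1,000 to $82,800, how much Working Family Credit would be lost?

At $81,800 — income exceeds $77,700 by $4,100, which is 9 full-or-partial $500 increments; reduction = 9 × $120 = $1,080, leaving $1,500.
At $82,800 — income exceeds $77,700 by $5,100, which is 11 full-or-partial $500 increments; reduction = 11 × $120 = $1,320, leaving $1,260.
Lost: $1,500 − $1,260 = $240.

$240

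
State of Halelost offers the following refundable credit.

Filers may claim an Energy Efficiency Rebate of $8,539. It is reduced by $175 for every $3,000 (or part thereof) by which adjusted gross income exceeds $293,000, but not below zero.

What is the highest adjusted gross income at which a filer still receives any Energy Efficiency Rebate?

After 48 increments the reduction is 48 × $175 = $8,400, leaving $139; one more increment wipes it out. Increment 48 ends at excess 48 × $3,000 = $144,000, so the highest qualifying income is $293,000 + $144,000 = $437,000.

$437,000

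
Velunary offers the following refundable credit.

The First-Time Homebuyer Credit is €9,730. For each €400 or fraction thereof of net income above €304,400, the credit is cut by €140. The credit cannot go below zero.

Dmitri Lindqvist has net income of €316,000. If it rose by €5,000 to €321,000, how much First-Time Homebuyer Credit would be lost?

€1,820

At €316,000 — income exceeds €304,400 by €11,600, which is 29 full-or-partial €400 increments; reduction = 29 × €140 = €4,060, leaving €5,670.
At €321,000 — income exceeds €304,400 by €16,600, which is 42 full-or-partial €400 increments; reduction = 42 × €140 = €5,880, leaving €3,850.
Lost: €5,670 − €3,850 = €1,820.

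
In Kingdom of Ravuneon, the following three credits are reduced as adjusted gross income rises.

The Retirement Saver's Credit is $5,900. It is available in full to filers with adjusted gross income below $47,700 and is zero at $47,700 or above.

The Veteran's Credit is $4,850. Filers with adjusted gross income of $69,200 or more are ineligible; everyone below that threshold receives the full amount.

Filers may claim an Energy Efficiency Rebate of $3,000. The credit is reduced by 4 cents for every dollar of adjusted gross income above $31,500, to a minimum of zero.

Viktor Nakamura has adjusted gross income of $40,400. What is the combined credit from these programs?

$13,394

Retirement Saver's Credit: $40,400 is below the $47,700 cutoff, so the full $5,900 applies.
Veteran's Credit: $40,400 is below the $69,200 cutoff, so the full $4,850 applies.
Energy Efficiency Rebate: 4% of the $8,900 excess over $31,500 is $356; credit = $3,000 − $356 = $2,644.
Total: $5,900 + $4,850 + $2,644 = $13,394.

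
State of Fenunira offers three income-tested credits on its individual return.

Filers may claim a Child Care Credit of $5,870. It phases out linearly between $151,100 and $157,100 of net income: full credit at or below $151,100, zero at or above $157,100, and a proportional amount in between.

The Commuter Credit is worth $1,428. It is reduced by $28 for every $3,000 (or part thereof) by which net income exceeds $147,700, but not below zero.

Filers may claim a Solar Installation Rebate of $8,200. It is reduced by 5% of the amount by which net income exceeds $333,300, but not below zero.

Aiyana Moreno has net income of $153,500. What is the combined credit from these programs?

$13,094

Child Care Credit: $153,500 is $2,400 into a $6,000 phase-out range, leaving 3,600/6,000 of the credit: $5,870 × 3,600/6,000 = $3,522.
Commuter Credit: income exceeds $147,700 by $5,800, which is 2 full-or-partial $3,000 increments; reduction = 2 × $28 = $56, leaving $1,372.
Solar Installation Rebate: $153,500 is at or below the $333,300 threshold, so the full $8,200 applies.
Total: $3,522 + $1,372 + $8,200 = $13,094.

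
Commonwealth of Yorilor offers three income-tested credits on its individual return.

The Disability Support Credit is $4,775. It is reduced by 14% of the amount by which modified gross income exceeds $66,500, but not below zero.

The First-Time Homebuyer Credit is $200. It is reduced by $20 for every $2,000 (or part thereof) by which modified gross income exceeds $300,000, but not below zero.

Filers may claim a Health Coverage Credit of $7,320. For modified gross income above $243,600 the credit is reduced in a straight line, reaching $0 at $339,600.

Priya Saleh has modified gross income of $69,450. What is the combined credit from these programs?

Disability Support Credit: 14% of the $2,950 excess over $66,500 is $413; credit = $4,775 − $413 = $4,362.
First-Time Homebuyer Credit: $69,450 is at or below the $300,000 threshold, so the full $200 applies.
Health Coverage Credit: $69,450 is at or below the $243,600 threshold, so the full $7,320 applies.
Total: $4,362 + $200 + $7,320 = $11,882.

$11,882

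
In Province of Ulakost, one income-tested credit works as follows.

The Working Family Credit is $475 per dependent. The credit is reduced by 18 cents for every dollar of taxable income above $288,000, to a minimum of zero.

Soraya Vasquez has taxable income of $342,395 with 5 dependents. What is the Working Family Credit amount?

Working Family Credit: base = 5 × $475 = $2,375. 18% of the $54,395 excess over $288,000 is $9,791.10 ≥ base, so the credit is $0.

$0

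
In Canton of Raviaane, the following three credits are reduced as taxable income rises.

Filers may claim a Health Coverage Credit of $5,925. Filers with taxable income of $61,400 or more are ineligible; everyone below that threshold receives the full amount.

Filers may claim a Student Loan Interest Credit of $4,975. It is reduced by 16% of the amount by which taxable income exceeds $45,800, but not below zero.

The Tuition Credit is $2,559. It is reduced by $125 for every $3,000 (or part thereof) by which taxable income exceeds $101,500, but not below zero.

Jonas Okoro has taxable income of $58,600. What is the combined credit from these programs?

Health Coverage Credit: $58,600 is below the $61,400 cutoff, so the full $5,925 applies.
Student Loan Interest Credit: 16% of the $12,800 excess over $45,800 is $2,048; credit = $4,975 − $2,048 = $2,927.
Tuition Credit: $58,600 is at or below the $101,500 threshold, so the full $2,559 applies.
Total: $5,925 + $2,927 + $2,559 = $11,411.

$11,411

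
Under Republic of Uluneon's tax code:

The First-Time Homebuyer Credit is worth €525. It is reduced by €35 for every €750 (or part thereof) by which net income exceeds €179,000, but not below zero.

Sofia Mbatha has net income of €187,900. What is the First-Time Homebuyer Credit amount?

€105

First-Time Homebuyer Credit: income exceeds €179,000 by €8,900, which is 12 full-or-partial €750 increments; reduction = 12 × €35 = €420, leaving €105.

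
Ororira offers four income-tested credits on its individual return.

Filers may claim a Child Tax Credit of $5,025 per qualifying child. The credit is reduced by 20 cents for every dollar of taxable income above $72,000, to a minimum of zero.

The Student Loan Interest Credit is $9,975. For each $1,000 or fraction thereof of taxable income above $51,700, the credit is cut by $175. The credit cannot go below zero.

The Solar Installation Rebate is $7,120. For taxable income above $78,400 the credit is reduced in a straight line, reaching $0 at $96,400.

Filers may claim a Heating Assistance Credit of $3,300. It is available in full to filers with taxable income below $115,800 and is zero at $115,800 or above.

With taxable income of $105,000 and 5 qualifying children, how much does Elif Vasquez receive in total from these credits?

$22,350

Child Tax Credit: base = 5 × $5,025 = $25,125. 20% of the $33,000 excess over $72,000 is $6,600; credit = $25,125 − $6,600 = $18,525.
Student Loan Interest Credit: income exceeds $51,700 by $53,300, which is 54 full-or-partial $1,000 increments; reduction = 54 × $175 = $9,450, leaving $525.
Solar Installation Rebate: $105,000 is at or above $96,400, so the credit is $0.
Heating Assistance Credit: $105,000 is below the $115,800 cutoff, so the full $3,300 applies.
Total: $18,525 + $525 + $0 + $3,300 = $22,350.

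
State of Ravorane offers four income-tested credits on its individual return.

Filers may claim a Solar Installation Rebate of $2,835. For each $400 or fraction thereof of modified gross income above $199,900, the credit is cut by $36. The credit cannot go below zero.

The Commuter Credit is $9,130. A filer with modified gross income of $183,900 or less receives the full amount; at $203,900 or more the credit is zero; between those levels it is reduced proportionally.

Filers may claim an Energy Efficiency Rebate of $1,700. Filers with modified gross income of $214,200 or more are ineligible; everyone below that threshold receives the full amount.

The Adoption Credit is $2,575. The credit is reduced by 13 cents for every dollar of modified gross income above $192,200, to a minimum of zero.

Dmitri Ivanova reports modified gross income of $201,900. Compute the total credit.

Solar Installation Rebate: income exceeds $199,900 by $2,000, which is 5 full-or-partial $400 increments; reduction = 5 × $36 = $180, leaving $2,655.
Commuter Credit: $201,900 is $18,000 into a $20,000 phase-out range, leaving 2,000/20,000 of the credit: $9,130 × 2,000/20,000 = $913.
Energy Efficiency Rebate: $201,900 is below the $214,200 cutoff, so the full $1,700 applies.
Adoption Credit: 13% of the $9,700 excess over $192,200 is $1,261; credit = $2,575 − $1,261 = $1,314.
Total: $2,655 + $913 + $1,700 + $1,314 = $6,582.

$6,582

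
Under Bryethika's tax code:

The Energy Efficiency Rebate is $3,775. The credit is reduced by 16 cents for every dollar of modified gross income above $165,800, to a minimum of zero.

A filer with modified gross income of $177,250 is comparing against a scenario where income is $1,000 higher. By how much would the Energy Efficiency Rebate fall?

At $177,250 — 16% of the $11,450 excess over $165,800 is $1,832; credit = $3,775 − $1,832 = $1,943.
At $178,250 — 16% of the $12,450 excess over $165,800 is $1,992; credit = $3,775 − $1,992 = $1,783.
Lost: $1,943 − $1,783 = $160.

$160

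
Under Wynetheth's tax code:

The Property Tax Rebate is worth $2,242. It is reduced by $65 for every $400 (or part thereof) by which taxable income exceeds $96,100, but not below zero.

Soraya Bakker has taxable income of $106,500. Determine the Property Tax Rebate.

Property Tax Rebate: income exceeds $96,100 by $10,400, which is 26 full-or-partial $400 increments; reduction = 26 × $65 = $1,690, leaving $552.

$552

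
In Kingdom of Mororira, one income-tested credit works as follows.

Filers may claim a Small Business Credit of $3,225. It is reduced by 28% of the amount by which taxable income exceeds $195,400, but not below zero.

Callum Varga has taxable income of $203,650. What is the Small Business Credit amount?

Small Business Credit: 28% of the $8,250 excess over $195,400 is $2,310; credit = $3,225 − $2,310 = $915.

$915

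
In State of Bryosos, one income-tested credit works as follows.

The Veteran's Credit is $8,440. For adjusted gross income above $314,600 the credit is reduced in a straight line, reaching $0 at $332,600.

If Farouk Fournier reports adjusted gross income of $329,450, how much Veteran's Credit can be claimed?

Veteran's Credit: $329,450 is $14,850 into a $18,000 phase-out range, leaving 3,150/18,000 of the credit: $8,440 × 3,150/18,000 = $1,477.

$1,477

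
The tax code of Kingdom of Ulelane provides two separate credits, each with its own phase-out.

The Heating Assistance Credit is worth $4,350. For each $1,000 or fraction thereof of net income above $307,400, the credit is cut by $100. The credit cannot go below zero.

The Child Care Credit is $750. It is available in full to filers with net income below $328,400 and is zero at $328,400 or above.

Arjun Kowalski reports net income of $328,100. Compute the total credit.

Heating Assistance Credit: income exceeds $307,400 by $20,700, which is 21 full-or-partial $1,000 increments; reduction = 21 × $100 = $2,100, leaving $2,250.
Child Care Credit: $328,100 is below the $328,400 cutoff, so the full $750 applies.
Total: $2,250 + $750 = $3,000.

$3,000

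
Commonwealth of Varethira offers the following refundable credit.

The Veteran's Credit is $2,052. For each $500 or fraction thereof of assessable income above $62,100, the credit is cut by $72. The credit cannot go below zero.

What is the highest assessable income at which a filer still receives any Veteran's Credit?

After 28 increments the reduction is 28 × $72 = $2,016, leaving $36; one more increment wipes it out. Increment 28 ends at excess 28 × $500 = $14,000, so the highest qualifying income is $62,100 + $14,000 = $76,100.

$76,100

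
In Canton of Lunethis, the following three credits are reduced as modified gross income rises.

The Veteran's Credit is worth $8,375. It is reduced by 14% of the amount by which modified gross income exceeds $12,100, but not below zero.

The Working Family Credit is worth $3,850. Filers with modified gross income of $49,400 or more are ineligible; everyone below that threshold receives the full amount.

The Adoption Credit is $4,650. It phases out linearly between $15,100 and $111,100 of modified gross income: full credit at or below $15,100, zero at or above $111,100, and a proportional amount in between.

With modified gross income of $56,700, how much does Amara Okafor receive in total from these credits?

Veteran's Credit: 14% of the $44,600 excess over $12,100 is $6,244; credit = $8,375 − $6,244 = $2,131.
Working Family Credit: $56,700 meets or exceeds the $49,400 cutoff, so the credit is $0.
Adoption Credit: $56,700 is $41,600 into a $96,000 phase-out range, leaving 54,400/96,000 of the credit: $4,650 × 54,400/96,000 = $2,635.
Total: $2,131 + $0 + $2,635 = $4,766.

$4,766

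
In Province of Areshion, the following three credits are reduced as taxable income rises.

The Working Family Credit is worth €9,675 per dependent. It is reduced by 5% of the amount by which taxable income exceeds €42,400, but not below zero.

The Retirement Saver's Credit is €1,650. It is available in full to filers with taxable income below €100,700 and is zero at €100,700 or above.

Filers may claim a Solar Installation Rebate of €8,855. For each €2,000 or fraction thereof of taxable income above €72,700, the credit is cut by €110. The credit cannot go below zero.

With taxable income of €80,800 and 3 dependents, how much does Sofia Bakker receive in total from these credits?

Working Family Credit: base = 3 × €9,675 = €29,025. 5% of the €38,400 excess over €42,400 is €1,920; credit = €29,025 − €1,920 = €27,105.
Retirement Saver's Credit: €80,800 is below the €100,700 cutoff, so the full €1,650 applies.
Solar Installation Rebate: income exceeds €72,700 by €8,100, which is 5 full-or-partial €2,000 increments; reduction = 5 × €110 = €550, leaving €8,305.
Total: €27,105 + €1,650 + €8,305 = €37,060.

€37,060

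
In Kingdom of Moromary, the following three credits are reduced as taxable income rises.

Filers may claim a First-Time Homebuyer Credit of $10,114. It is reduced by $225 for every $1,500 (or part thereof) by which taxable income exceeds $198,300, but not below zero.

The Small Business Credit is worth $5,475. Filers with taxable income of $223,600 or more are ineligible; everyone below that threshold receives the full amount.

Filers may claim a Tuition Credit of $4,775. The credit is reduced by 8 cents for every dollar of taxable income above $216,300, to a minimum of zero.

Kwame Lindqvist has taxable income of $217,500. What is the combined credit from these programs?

First-Time Homebuyer Credit: income exceeds $198,300 by $19,200, which is 13 full-or-partial $1,500 increments; reduction = 13 × $225 = $2,925, leaving $7,189.
Small Business Credit: $217,500 is below the $223,600 cutoff, so the full $5,475 applies.
Tuition Credit: 8% of the $1,200 excess over $216,300 is $96; credit = $4,775 − $96 = $4,679.
Total: $7,189 + $5,475 + $4,679 = $17,343.

$17,343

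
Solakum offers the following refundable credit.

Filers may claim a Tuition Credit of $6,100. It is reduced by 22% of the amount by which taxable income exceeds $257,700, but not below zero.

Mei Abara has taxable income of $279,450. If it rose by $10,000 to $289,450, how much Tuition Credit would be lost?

$1,315

At $279,450 — 22% of the $21,750 excess over $257,700 is $4,785; credit = $6,100 − $4,785 = $1,315.
At $289,450 — 22% of the $31,750 excess over $257,700 is $6,985 ≥ base, so the credit is $0.
Lost: $1,315 − $0 = $1,315.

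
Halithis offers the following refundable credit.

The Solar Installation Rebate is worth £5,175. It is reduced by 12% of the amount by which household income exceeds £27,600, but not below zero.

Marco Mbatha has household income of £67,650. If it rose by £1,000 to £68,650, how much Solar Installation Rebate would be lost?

At £67,650 — 12% of the £40,050 excess over £27,600 is £4,806; credit = £5,175 − £4,806 = £369.
At £68,650 — 12% of the £41,050 excess over £27,600 is £4,926; credit = £5,175 − £4,926 = £249.
Lost: £369 − £249 = £120.

£120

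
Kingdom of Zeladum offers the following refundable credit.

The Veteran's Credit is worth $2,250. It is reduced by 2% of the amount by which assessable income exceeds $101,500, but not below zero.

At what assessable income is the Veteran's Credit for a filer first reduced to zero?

The credit falls by 2% of each dollar above $101,500, so it reaches zero when the excess is $2,250 / 2% = $112,500: income = $101,500 + $112,500 = $214,000.

$214,000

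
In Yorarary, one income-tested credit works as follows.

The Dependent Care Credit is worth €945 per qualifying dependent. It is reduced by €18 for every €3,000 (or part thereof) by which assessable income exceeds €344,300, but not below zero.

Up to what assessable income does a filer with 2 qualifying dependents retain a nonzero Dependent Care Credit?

Full credit = 2 × €945 = €1,890.
After 104 increments the reduction is 104 × €18 = €1,872, leaving €18; one more increment wipes it out. Increment 104 ends at excess 104 × €3,000 = €312,000, so the highest qualifying income is €344,300 + €312,000 = €656,300.

€656,300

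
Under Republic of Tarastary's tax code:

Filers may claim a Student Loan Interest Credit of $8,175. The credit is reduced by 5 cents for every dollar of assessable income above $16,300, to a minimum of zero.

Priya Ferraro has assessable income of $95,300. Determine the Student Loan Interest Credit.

Student Loan Interest Credit: 5% of the $79,000 excess over $16,300 is $3,950; credit = $8,175 − $3,950 = $4,225.

$4,225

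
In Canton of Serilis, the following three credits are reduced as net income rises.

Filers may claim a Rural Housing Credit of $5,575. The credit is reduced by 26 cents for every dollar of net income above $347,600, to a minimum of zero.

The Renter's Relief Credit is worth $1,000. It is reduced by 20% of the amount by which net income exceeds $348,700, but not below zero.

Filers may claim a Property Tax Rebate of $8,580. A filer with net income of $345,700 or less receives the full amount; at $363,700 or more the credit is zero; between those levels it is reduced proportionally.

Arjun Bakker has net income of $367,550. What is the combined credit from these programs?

Rural Housing Credit: 26% of the $19,950 excess over $347,600 is $5,187; credit = $5,575 − $5,187 = $388.
Renter's Relief Credit: 20% of the $18,850 excess over $348,700 is $3,770 ≥ base, so the credit is $0.
Property Tax Rebate: $367,550 is at or above $363,700, so the credit is $0.
Total: $388 + $0 + $0 = $388.

$388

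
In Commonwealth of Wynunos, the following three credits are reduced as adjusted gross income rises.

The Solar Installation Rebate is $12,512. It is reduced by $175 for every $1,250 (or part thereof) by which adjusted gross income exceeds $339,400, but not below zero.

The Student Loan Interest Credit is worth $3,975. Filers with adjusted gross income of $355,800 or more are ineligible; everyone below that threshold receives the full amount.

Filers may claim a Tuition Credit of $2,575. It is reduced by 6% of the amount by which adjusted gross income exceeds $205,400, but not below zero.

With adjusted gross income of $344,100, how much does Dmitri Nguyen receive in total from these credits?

Solar Installation Rebate: income exceeds $339,400 by $4,700, which is 4 full-or-partial $1,250 increments; reduction = 4 × $175 = $700, leaving $11,812.
Student Loan Interest Credit: $344,100 is below the $355,800 cutoff, so the full $3,975 applies.
Tuition Credit: 6% of the $138,700 excess over $205,400 is $8,322 ≥ base, so the credit is $0.
Total: $11,812 + $3,975 + $0 = $15,787.

$15,787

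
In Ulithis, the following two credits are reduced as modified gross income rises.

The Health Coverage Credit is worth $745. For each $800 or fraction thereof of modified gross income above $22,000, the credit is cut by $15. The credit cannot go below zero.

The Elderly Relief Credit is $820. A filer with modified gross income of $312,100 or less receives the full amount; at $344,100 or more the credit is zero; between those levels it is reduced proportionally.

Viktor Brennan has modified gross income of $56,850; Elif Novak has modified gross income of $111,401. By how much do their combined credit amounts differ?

$85

Viktor ($56,850): Health Coverage Credit: income exceeds $22,000 by $34,850, which is 44 full-or-partial $800 increments; reduction = 44 × $15 = $660, leaving $85. Elderly Relief Credit: $56,850 is at or below the $312,100 threshold, so the full $820 applies. total $85 + $820 = $905
Elif ($111,401): Health Coverage Credit: income exceeds $22,000 by $89,401 → 112 increments × $15 = $1,680 ≥ base, so the credit is $0. Elderly Relief Credit: $111,401 is at or below the $312,100 threshold, so the full $820 applies. total $0 + $820 = $820
Difference: |$905 − $820| = $85.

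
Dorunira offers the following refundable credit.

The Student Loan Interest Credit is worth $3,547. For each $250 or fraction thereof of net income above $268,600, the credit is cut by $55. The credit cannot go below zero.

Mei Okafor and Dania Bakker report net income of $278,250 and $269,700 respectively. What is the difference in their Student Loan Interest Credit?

$1,870

Mei ($278,250): Student Loan Interest Credit: income exceeds $268,600 by $9,650, which is 39 full-or-partial $250 increments; reduction = 39 × $55 = $2,145, leaving $1,402.
Dania ($269,700): Student Loan Interest Credit: income exceeds $268,600 by $1,100, which is 5 full-or-partial $250 increments; reduction = 5 × $55 = $275, leaving $3,272.
Difference: |$1,402 − $3,272| = $1,870.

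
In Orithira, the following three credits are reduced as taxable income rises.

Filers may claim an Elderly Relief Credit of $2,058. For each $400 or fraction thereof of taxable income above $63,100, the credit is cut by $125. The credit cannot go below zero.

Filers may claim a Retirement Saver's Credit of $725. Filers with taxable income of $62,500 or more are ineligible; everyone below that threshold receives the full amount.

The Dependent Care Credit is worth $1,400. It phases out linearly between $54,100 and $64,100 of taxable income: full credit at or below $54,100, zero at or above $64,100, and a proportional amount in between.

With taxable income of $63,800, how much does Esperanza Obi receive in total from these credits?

$1,850

Elderly Relief Credit: income exceeds $63,100 by $700, which is 2 full-or-partial $400 increments; reduction = 2 × $125 = $250, leaving $1,808.
Retirement Saver's Credit: $63,800 meets or exceeds the $62,500 cutoff, so the credit is $0.
Dependent Care Credit: $63,800 is $9,700 into a $10,000 phase-out range, leaving 300/10,000 of the credit: $1,400 × 300/10,000 = $42.
Total: $1,808 + $0 + $42 = $1,850.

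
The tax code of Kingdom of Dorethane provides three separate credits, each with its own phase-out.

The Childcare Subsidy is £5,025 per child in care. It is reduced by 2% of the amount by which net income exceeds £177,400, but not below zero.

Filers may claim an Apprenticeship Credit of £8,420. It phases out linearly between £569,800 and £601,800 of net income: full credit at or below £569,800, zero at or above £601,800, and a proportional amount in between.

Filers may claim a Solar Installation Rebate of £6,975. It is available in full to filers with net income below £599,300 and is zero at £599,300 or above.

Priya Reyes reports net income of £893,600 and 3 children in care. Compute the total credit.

Childcare Subsidy: base = 3 × £5,025 = £15,075. 2% of the £716,200 excess over £177,400 is £14,324; credit = £15,075 − £14,324 = £751.
Apprenticeship Credit: £893,600 is at or above £601,800, so the credit is £0.
Solar Installation Rebate: £893,600 meets or exceeds the £599,300 cutoff, so the credit is £0.
Total: £751 + £0 + £0 = £751.

£751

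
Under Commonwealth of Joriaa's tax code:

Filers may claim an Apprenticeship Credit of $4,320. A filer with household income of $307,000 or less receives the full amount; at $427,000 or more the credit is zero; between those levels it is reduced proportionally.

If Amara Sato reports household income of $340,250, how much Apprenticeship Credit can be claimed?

Apprenticeship Credit: $340,250 is $33,250 into a $120,000 phase-out range, leaving 86,750/120,000 of the credit: $4,320 × 86,750/120,000 = $3,123.

$3,123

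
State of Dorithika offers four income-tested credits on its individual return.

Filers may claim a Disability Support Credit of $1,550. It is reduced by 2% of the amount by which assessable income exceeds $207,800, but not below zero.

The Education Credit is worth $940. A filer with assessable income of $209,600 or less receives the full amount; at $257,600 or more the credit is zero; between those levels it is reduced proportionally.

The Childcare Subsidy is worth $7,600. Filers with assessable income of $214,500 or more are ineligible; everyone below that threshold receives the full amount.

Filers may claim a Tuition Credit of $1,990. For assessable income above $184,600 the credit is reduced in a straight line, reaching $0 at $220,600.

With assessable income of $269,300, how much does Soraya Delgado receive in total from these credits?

Disability Support Credit: 2% of the $61,500 excess over $207,800 is $1,230; credit = $1,550 − $1,230 = $320.
Education Credit: $269,300 is at or above $257,600, so the credit is $0.
Childcare Subsidy: $269,300 meets or exceeds the $214,500 cutoff, so the credit is $0.
Tuition Credit: $269,300 is at or above $220,600, so the credit is $0.
Total: $320 + $0 + $0 + $0 = $320.

$320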